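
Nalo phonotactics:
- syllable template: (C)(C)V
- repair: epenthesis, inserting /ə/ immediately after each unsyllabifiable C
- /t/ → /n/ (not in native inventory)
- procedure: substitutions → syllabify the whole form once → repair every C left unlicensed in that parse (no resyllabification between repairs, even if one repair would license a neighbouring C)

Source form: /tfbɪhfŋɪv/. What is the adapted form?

nəfbɪhəfŋɪvə

Substitution: /t/ → /n/, giving /nfbɪhfŋɪv/.
Syllabifying with onset maximization leaves /n/, /h/, /v/ stranded (no codas are permitted; onsets may contain at most 2 consonants).
Each unlicensed consonant becomes the onset of a new syllable: /n/ → /nə/, /h/ → /hə/, /v/ → /və/.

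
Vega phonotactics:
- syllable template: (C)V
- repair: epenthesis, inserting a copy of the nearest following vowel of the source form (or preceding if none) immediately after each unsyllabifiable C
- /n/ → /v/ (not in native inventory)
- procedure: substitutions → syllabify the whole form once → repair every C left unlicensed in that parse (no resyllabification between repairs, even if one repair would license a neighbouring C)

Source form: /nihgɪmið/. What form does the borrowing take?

Substitution: /n/ → /v/, giving /vihgɪmið/.
The consonants /h/, /ð/ cannot be parsed into a legal (C)V syllable (no codas are permitted; onsets are limited to one consonant).
Each unlicensed consonant becomes the onset of a new syllable: /h/ → /hɪ/, /ð/ → /ði/.

vihɪgɪmiði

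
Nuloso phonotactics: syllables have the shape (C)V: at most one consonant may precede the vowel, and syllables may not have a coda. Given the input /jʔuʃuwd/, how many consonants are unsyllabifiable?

Syllabifying with onset maximization leaves /j/, /w/, /d/ stranded (no codas are permitted; onsets are limited to one consonant).

3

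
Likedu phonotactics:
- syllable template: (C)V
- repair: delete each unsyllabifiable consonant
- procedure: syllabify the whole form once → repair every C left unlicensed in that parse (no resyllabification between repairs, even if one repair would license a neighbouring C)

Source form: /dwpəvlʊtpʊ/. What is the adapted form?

Under (C)V, the unsyllabifiable consonants are /d/, /w/, /v/, /t/ (no codas are permitted; onsets are limited to one consonant).
Deletion applies to /d/, /w/, /v/, /t/.

pəlʊpʊ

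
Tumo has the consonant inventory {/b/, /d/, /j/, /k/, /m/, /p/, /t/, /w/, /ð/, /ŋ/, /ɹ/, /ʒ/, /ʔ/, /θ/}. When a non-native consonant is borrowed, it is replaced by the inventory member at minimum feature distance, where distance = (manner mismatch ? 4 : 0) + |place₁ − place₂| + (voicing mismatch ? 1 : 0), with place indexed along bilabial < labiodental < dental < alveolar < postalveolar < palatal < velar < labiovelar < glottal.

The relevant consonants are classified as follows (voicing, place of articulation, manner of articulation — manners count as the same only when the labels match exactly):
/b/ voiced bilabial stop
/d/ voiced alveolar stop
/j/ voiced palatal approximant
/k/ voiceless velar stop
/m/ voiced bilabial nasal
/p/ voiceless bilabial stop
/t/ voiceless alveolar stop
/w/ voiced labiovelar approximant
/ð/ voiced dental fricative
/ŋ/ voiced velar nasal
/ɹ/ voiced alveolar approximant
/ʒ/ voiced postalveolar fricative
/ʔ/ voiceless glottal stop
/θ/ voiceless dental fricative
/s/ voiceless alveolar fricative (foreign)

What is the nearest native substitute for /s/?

/θ/ is closest: same manner (fricative), place distance 1 (alveolar→dental), same voicing; total 1. Next closest is /ð/ at distance 2.

θ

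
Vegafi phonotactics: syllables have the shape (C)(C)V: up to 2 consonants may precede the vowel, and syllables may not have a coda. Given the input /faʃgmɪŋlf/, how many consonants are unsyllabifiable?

Syllabifying with onset maximization leaves /ʃ/, /ŋ/, /l/, /f/ stranded (no codas are permitted; onsets may contain at most 2 consonants).

4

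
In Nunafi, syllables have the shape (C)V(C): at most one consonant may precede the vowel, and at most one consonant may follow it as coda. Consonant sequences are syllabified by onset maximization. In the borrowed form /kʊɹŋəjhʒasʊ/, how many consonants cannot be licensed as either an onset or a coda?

Syllabifying with onset maximization leaves /h/ stranded (at most one coda consonant is licensed; onsets are limited to one consonant).

1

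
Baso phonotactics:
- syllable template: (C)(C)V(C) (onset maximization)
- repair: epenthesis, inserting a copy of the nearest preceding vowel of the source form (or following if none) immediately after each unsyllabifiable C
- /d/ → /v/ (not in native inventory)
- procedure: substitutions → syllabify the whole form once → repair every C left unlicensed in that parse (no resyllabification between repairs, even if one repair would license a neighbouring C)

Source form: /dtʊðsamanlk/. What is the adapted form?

Substitution: /d/ → /v/, giving /vtʊðsamanlk/.
Under (C)(C)V(C), the unsyllabifiable consonants are /l/, /k/ (at most one coda consonant is licensed; onsets may contain at most 2 consonants).
Inserting the epenthetic vowel yields /l/ → /la/, /k/ → /ka/.

vtʊðsamanlaka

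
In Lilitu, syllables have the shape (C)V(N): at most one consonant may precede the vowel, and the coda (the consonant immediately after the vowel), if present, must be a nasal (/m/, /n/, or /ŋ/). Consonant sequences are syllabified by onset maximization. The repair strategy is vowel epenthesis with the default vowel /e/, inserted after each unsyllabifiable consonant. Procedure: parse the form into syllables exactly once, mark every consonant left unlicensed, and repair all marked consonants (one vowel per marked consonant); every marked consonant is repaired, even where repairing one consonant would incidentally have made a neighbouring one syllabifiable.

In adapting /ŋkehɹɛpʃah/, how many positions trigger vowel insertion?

4

The unsyllabifiable consonants are /ŋ/, /h/, /p/, /h/; each receives one epenthetic vowel.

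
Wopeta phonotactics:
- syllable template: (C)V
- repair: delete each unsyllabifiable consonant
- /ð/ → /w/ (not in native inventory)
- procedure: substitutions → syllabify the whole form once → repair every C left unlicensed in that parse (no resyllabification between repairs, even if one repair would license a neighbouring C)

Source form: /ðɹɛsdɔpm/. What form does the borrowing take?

Substitution: /ð/ → /w/, giving /wɹɛsdɔpm/.
Syllabifying with onset maximization leaves /w/, /s/, /p/, /m/ stranded (no codas are permitted; onsets are limited to one consonant).
Each unlicensed consonant is deleted: /w/, /s/, /p/, /m/.

ɹɛdɔ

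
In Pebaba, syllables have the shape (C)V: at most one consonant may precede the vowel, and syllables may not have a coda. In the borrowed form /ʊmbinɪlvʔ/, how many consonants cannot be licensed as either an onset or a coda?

Under (C)V, the unsyllabifiable consonants are /m/, /l/, /v/, /ʔ/ (no codas are permitted; onsets are limited to one consonant).

4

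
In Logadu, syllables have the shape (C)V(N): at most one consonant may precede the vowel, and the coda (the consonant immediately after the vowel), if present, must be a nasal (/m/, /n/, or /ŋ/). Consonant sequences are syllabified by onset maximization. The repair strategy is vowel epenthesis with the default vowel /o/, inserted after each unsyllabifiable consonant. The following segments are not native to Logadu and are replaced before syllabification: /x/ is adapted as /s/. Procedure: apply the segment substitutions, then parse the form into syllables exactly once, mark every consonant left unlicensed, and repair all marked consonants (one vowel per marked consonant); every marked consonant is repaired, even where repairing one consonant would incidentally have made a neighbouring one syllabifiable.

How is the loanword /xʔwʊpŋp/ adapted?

Substitution: /x/ → /s/, giving /sʔwʊpŋp/.
The consonants /s/, /ʔ/, /p/, /ŋ/, /p/ cannot be parsed into a legal (C)V(N) syllable (only a nasal (/m/, /n/, or /ŋ/) is licensed in coda position; onsets are limited to one consonant).
Epenthesis after each stranded consonant: /s/ → /so/, /ʔ/ → /ʔo/, /p/ → /po/, /ŋ/ → /ŋo/, /p/ → /po/.

soʔowʊpoŋopo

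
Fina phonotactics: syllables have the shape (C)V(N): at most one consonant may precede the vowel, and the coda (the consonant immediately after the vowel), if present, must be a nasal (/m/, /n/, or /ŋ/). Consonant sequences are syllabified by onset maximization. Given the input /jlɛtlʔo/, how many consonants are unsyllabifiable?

The consonants /j/, /t/, /l/ cannot be parsed into a legal (C)V(N) syllable (only a nasal (/m/, /n/, or /ŋ/) is licensed in coda position; onsets are limited to one consonant).

3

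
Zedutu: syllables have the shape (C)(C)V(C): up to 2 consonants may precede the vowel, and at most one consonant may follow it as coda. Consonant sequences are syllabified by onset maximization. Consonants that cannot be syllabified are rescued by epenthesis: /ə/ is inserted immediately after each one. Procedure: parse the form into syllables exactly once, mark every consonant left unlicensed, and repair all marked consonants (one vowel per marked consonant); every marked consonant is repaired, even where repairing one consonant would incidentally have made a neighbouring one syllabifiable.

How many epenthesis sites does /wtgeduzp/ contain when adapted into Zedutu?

The unsyllabifiable consonants are /w/, /p/; each receives one epenthetic vowel.

2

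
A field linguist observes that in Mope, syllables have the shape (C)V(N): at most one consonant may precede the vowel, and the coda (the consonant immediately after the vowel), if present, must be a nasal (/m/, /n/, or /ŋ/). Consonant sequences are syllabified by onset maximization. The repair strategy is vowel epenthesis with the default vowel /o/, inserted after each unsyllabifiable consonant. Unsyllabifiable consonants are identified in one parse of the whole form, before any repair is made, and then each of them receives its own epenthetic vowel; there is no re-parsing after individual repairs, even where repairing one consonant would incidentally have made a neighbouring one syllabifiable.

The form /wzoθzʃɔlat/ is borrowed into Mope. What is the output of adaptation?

wozoθozoʃɔlato

Syllabifying with onset maximization leaves /w/, /θ/, /z/, /t/ stranded (only a nasal (/m/, /n/, or /ŋ/) is licensed in coda position; onsets are limited to one consonant).
Each unlicensed consonant becomes the onset of a new syllable: /w/ → /wo/, /θ/ → /θo/, /z/ → /zo/, /t/ → /to/.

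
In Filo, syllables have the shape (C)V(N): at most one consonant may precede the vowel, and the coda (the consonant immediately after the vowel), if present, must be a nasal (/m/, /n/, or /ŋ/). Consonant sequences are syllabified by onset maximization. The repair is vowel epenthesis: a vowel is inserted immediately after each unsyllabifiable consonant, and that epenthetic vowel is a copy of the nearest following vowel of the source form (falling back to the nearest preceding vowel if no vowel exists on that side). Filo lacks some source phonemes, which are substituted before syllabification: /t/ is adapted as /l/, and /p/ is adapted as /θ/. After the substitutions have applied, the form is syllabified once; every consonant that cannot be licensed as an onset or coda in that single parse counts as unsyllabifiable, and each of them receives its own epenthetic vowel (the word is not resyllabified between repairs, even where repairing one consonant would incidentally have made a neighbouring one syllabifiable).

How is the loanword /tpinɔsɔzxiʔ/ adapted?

Substitution: /t/ → /l/, /p/ → /θ/, giving /lθinɔsɔzxiʔ/.
The consonants /l/, /z/, /ʔ/ cannot be parsed into a legal (C)V(N) syllable (only a nasal (/m/, /n/, or /ŋ/) is licensed in coda position; onsets are limited to one consonant).
Epenthesis after each stranded consonant: /l/ → /li/, /z/ → /zi/, /ʔ/ → /ʔi/.

liθinɔsɔzixiʔi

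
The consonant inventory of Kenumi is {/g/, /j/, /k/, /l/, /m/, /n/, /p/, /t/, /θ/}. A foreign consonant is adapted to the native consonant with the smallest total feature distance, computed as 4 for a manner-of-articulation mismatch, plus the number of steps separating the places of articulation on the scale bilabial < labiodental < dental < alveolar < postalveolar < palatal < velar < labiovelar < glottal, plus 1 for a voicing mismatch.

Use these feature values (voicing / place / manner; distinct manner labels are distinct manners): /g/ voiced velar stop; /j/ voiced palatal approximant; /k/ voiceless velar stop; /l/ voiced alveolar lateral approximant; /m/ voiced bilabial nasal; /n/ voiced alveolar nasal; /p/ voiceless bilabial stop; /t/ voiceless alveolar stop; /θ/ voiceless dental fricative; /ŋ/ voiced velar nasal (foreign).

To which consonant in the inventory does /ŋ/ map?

/n/ is closest: same manner (nasal), place distance 3 (velar→alveolar), same voicing; total 3. Next closest is /g/ at distance 4.

n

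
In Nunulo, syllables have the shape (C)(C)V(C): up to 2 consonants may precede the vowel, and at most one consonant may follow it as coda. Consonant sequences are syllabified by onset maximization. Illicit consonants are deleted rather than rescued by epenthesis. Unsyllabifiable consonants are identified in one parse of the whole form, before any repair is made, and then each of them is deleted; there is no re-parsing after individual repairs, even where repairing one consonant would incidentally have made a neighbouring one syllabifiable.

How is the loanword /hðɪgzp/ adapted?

hðɪg

Under (C)(C)V(C), the unsyllabifiable consonants are /z/, /p/ (at most one coda consonant is licensed; onsets may contain at most 2 consonants).
Each unlicensed consonant is deleted: /z/, /p/.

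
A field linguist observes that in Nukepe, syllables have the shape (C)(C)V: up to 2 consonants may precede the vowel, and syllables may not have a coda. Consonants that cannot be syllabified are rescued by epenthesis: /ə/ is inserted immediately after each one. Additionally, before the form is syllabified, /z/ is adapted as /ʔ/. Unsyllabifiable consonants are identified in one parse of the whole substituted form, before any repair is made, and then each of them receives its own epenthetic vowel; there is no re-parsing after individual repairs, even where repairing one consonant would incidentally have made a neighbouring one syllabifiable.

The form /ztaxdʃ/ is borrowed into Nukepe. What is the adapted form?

ʔtaxədəʃə

Substitution: /z/ → /ʔ/, giving /ʔtaxdʃ/.
Under (C)(C)V, the unsyllabifiable consonants are /x/, /d/, /ʃ/ (no codas are permitted; onsets may contain at most 2 consonants).
Inserting the epenthetic vowel yields /x/ → /xə/, /d/ → /də/, /ʃ/ → /ʃə/.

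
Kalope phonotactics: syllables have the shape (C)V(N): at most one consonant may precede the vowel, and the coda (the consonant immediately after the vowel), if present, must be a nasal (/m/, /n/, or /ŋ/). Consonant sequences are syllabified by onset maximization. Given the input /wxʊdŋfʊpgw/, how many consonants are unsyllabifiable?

Under (C)V(N), the unsyllabifiable consonants are /w/, /d/, /ŋ/, /p/, /g/, /w/ (only a nasal (/m/, /n/, or /ŋ/) is licensed in coda position; onsets are limited to one consonant).

6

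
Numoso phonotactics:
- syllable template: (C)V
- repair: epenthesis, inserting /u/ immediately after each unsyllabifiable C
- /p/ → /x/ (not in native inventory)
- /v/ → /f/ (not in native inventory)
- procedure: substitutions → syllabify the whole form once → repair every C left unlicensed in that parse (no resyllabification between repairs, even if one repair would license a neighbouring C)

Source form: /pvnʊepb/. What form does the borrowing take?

Substitution: /p/ → /x/, /v/ → /f/, giving /xfnʊexb/.
Syllabifying with onset maximization leaves /x/, /f/, /x/, /b/ stranded (no codas are permitted; onsets are limited to one consonant).
Inserting the epenthetic vowel yields /x/ → /xu/, /f/ → /fu/, /x/ → /xu/, /b/ → /bu/.

xufunʊexubu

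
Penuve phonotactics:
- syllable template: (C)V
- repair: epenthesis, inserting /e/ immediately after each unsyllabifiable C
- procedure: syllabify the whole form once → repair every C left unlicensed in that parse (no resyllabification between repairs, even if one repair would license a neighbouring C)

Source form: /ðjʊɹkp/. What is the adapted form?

ðejʊɹekepe

The consonants /ð/, /ɹ/, /k/, /p/ cannot be parsed into a legal (C)V syllable (no codas are permitted; onsets are limited to one consonant).
Epenthesis after each stranded consonant: /ð/ → /ðe/, /ɹ/ → /ɹe/, /k/ → /ke/, /p/ → /pe/.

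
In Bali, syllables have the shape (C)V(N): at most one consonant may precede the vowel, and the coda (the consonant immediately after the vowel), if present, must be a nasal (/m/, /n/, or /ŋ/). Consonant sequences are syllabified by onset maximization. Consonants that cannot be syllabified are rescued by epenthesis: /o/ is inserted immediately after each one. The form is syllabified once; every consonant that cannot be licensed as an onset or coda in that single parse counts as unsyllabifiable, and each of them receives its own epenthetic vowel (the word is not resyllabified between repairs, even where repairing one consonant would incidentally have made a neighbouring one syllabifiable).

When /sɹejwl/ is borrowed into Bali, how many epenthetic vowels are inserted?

4

The unsyllabifiable consonants are /s/, /j/, /w/, /l/; each receives one epenthetic vowel.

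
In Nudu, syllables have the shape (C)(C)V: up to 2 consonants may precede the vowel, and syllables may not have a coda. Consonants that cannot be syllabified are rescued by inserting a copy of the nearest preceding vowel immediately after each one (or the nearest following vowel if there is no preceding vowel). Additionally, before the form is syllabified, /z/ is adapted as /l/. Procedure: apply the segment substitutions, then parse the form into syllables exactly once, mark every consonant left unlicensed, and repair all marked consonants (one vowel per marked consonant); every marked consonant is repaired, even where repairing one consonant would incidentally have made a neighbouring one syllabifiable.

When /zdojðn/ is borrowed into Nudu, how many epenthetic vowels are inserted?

3

After substitution the input is /ldojðn/.
The unsyllabifiable consonants are /j/, /ð/, /n/; each receives one epenthetic vowel.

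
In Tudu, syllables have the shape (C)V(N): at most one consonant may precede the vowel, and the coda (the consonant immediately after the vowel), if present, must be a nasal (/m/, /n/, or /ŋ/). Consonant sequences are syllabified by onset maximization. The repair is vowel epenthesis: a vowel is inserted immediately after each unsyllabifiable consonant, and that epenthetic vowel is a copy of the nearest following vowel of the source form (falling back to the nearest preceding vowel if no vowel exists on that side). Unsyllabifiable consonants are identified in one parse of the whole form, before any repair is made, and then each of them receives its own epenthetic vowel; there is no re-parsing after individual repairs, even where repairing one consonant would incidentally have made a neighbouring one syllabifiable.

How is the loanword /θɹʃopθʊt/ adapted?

θoɹoʃopʊθʊtʊ

Syllabifying with onset maximization leaves /θ/, /ɹ/, /p/, /t/ stranded (only a nasal (/m/, /n/, or /ŋ/) is licensed in coda position; onsets are limited to one consonant).
Each unlicensed consonant becomes the onset of a new syllable: /θ/ → /θo/, /ɹ/ → /ɹo/, /p/ → /pʊ/, /t/ → /tʊ/.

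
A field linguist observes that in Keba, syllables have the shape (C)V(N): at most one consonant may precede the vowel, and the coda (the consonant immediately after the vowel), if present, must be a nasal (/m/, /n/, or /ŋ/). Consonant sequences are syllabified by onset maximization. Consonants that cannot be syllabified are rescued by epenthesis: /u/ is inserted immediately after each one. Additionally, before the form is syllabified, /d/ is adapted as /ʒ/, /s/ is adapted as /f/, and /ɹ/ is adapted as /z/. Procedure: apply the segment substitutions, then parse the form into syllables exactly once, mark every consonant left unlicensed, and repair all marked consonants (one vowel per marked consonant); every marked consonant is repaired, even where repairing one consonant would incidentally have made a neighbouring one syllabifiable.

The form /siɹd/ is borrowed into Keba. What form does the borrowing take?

fizuʒu

Substitution: /s/ → /f/, /ɹ/ → /z/, /d/ → /ʒ/, giving /fizʒ/.
The consonants /z/, /ʒ/ cannot be parsed into a legal (C)V(N) syllable (only a nasal (/m/, /n/, or /ŋ/) is licensed in coda position; onsets are limited to one consonant).
Epenthesis after each stranded consonant: /z/ → /zu/, /ʒ/ → /ʒu/.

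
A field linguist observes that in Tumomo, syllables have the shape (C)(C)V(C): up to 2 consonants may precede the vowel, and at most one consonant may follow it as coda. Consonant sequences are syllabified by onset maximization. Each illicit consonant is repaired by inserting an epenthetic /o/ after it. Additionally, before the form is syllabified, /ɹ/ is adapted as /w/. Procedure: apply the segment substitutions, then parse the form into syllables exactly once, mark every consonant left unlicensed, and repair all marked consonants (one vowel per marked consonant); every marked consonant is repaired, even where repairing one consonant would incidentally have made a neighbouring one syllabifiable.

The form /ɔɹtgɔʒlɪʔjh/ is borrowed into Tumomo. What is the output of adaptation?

Substitution: /ɹ/ → /w/, giving /ɔwtgɔʒlɪʔjh/.
The consonants /j/, /h/ cannot be parsed into a legal (C)(C)V(C) syllable (at most one coda consonant is licensed; onsets may contain at most 2 consonants).
Each unlicensed consonant becomes the onset of a new syllable: /j/ → /jo/, /h/ → /ho/.

ɔwtgɔʒlɪʔjoho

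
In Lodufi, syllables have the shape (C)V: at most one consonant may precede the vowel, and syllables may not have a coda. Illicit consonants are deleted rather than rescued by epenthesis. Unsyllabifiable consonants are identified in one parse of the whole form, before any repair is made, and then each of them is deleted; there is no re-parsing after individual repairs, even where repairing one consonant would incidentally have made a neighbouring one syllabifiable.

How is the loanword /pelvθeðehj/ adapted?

peθeðe

Syllabifying with onset maximization leaves /l/, /v/, /h/, /j/ stranded (no codas are permitted; onsets are limited to one consonant).
Deletion applies to /l/, /v/, /h/, /j/.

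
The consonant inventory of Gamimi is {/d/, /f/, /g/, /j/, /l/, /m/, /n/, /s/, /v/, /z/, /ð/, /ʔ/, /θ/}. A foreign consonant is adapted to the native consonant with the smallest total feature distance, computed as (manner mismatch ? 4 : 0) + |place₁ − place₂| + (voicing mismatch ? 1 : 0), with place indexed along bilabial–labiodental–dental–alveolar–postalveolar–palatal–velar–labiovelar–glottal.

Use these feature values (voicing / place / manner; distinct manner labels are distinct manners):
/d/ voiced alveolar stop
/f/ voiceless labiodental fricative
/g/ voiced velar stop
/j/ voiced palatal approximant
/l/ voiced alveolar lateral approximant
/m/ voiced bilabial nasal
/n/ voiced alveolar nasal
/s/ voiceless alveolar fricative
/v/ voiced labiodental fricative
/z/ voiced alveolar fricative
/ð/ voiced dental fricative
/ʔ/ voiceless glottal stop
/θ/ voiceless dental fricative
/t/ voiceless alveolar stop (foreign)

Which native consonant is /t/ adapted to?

d

/d/ is closest: same manner (stop), place distance 0 (alveolar→alveolar), voicing differs (+1); total 1. Next closest is /g/ at distance 4.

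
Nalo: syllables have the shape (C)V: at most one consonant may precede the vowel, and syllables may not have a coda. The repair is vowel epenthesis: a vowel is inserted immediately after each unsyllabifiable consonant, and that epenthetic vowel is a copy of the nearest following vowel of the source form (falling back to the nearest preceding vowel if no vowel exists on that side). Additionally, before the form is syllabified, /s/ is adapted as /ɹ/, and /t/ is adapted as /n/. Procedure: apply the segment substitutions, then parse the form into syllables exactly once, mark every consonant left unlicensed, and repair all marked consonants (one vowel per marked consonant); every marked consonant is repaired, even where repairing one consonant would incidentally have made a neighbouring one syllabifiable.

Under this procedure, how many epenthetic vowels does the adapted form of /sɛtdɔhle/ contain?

After substitution the input is /ɹɛndɔhle/.
The unsyllabifiable consonants are /n/, /h/; each receives one epenthetic vowel.

2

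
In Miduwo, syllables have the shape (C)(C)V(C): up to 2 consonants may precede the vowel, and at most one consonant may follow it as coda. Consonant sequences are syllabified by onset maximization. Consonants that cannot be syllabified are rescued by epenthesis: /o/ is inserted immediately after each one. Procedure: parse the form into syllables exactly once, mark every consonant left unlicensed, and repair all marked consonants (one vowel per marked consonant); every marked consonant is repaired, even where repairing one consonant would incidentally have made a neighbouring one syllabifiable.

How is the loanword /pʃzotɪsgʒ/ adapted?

poʃzotɪsgoʒo

The consonants /p/, /g/, /ʒ/ cannot be parsed into a legal (C)(C)V(C) syllable (at most one coda consonant is licensed; onsets may contain at most 2 consonants).
Epenthesis after each stranded consonant: /p/ → /po/, /g/ → /go/, /ʒ/ → /ʒo/.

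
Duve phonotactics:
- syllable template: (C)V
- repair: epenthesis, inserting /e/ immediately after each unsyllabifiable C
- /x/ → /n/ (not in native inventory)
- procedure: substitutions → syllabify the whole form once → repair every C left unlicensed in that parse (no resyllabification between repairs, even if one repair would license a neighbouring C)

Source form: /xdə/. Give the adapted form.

Substitution: /x/ → /n/, giving /ndə/.
The consonants /n/ cannot be parsed into a legal (C)V syllable (no codas are permitted; onsets are limited to one consonant).
Epenthesis after each stranded consonant: /n/ → /ne/.

nedə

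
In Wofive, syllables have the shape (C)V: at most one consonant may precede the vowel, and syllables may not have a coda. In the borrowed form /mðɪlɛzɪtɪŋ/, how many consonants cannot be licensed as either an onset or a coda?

The consonants /m/, /ŋ/ cannot be parsed into a legal (C)V syllable (no codas are permitted; onsets are limited to one consonant).

2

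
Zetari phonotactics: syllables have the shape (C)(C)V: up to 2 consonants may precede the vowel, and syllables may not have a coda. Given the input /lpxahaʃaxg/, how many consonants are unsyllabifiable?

The consonants /l/, /x/, /g/ cannot be parsed into a legal (C)(C)V syllable (no codas are permitted; onsets may contain at most 2 consonants).

3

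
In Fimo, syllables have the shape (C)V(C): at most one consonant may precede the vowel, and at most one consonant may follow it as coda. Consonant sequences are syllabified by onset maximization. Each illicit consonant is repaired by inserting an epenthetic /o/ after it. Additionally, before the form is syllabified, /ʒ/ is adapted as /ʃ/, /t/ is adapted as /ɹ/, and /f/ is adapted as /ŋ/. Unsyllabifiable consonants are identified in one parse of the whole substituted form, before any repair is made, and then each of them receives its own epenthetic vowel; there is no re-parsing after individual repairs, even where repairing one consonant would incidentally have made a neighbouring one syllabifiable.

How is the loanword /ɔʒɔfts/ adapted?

ɔʃɔŋɹoso

Substitution: /ʒ/ → /ʃ/, /f/ → /ŋ/, /t/ → /ɹ/, giving /ɔʃɔŋɹs/.
Syllabifying with onset maximization leaves /ɹ/, /s/ stranded (at most one coda consonant is licensed; onsets are limited to one consonant).
Each unlicensed consonant becomes the onset of a new syllable: /ɹ/ → /ɹo/, /s/ → /so/.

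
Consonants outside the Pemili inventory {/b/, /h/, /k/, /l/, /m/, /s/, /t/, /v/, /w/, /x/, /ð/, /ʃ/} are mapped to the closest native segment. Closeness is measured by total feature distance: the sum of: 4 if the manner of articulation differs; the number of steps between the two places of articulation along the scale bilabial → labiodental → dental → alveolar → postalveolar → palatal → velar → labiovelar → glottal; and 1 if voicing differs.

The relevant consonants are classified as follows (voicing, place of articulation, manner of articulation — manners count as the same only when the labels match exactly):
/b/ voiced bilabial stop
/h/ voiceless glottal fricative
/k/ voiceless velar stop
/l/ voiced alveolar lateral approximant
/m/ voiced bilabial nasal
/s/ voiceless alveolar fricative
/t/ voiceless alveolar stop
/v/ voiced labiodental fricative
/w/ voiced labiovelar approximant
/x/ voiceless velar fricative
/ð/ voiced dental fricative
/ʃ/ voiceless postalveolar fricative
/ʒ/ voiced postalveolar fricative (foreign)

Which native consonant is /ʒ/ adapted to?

ʃ

/ʃ/ is closest: same manner (fricative), place distance 0 (postalveolar→postalveolar), voicing differs (+1); total 1. Next closest is /s/ at distance 2.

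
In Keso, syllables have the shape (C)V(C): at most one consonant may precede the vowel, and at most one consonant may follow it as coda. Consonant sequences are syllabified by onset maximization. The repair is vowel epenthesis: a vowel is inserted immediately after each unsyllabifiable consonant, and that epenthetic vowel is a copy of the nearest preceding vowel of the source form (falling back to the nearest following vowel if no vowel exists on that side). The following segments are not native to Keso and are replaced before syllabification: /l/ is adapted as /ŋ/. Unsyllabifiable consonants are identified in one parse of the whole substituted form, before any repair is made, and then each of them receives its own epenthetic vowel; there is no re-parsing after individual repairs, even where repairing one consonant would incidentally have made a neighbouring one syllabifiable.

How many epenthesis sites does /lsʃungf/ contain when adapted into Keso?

4

After substitution the input is /ŋsʃungf/.
The unsyllabifiable consonants are /ŋ/, /s/, /g/, /f/; each receives one epenthetic vowel.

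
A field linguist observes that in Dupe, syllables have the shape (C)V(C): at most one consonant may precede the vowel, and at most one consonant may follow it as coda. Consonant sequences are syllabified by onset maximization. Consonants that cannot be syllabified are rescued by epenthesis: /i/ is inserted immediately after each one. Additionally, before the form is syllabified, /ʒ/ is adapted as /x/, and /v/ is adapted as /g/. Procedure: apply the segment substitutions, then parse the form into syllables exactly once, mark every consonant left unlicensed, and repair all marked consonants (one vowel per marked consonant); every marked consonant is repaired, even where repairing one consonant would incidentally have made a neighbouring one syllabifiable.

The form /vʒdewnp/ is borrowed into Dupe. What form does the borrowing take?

Substitution: /v/ → /g/, /ʒ/ → /x/, giving /gxdewnp/.
Syllabifying with onset maximization leaves /g/, /x/, /n/, /p/ stranded (at most one coda consonant is licensed; onsets are limited to one consonant).
Inserting the epenthetic vowel yields /g/ → /gi/, /x/ → /xi/, /n/ → /ni/, /p/ → /pi/.

gixidewnipi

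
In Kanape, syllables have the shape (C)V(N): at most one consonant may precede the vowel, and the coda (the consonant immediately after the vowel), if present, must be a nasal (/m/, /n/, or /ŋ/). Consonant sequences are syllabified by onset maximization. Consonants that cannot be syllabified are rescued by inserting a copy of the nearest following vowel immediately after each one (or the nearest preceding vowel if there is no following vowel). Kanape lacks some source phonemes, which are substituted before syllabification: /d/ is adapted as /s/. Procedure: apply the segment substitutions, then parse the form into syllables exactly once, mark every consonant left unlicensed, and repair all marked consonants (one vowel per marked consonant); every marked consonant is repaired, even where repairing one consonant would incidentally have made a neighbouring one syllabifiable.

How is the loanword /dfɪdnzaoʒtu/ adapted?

sɪfɪsanazaoʒutu

Substitution: /d/ → /s/, giving /sfɪsnzaoʒtu/.
Syllabifying with onset maximization leaves /s/, /s/, /n/, /ʒ/ stranded (only a nasal (/m/, /n/, or /ŋ/) is licensed in coda position; onsets are limited to one consonant).
Epenthesis after each stranded consonant: /s/ → /sɪ/, /s/ → /sa/, /n/ → /na/, /ʒ/ → /ʒu/.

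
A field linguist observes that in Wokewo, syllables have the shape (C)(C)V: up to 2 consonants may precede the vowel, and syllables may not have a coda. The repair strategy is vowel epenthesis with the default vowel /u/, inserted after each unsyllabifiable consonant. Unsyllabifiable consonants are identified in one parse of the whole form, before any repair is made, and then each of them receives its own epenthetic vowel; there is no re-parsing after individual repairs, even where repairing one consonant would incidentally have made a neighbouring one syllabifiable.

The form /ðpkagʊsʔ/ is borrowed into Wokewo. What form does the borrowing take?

Under (C)(C)V, the unsyllabifiable consonants are /ð/, /s/, /ʔ/ (no codas are permitted; onsets may contain at most 2 consonants).
Epenthesis after each stranded consonant: /ð/ → /ðu/, /s/ → /su/, /ʔ/ → /ʔu/.

ðupkagʊsuʔu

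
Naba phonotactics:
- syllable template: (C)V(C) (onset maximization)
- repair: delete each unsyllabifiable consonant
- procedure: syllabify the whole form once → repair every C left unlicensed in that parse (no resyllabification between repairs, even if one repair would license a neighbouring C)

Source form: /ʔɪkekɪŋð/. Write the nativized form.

The consonants /ð/ cannot be parsed into a legal (C)V(C) syllable (at most one coda consonant is licensed; onsets are limited to one consonant).
Each unlicensed consonant is deleted: /ð/.

ʔɪkekɪŋ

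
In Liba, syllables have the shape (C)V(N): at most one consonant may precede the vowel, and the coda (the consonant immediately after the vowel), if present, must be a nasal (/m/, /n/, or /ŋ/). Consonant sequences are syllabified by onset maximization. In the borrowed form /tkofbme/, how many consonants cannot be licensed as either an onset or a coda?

Syllabifying with onset maximization leaves /t/, /f/, /b/ stranded (only a nasal (/m/, /n/, or /ŋ/) is licensed in coda position; onsets are limited to one consonant).

3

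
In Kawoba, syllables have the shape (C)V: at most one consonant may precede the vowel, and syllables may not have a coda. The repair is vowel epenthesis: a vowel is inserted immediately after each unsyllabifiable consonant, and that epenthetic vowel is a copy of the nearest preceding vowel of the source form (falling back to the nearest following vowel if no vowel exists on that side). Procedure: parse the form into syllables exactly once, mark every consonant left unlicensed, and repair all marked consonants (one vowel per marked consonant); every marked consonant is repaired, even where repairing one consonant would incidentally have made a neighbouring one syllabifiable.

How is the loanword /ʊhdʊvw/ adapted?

The consonants /h/, /v/, /w/ cannot be parsed into a legal (C)V syllable (no codas are permitted; onsets are limited to one consonant).
Epenthesis after each stranded consonant: /h/ → /hʊ/, /v/ → /vʊ/, /w/ → /wʊ/.

ʊhʊdʊvʊwʊ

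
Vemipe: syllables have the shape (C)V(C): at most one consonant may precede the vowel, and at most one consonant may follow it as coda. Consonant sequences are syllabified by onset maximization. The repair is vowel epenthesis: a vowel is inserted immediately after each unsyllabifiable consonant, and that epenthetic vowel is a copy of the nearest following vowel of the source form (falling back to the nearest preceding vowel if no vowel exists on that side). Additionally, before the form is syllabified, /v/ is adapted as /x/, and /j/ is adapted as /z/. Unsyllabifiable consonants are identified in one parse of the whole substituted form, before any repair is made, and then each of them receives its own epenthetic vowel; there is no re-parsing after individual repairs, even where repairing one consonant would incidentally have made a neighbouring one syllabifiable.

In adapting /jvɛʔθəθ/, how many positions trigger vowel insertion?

1

After substitution the input is /zxɛʔθəθ/.
The unsyllabifiable consonants are /z/; each receives one epenthetic vowel.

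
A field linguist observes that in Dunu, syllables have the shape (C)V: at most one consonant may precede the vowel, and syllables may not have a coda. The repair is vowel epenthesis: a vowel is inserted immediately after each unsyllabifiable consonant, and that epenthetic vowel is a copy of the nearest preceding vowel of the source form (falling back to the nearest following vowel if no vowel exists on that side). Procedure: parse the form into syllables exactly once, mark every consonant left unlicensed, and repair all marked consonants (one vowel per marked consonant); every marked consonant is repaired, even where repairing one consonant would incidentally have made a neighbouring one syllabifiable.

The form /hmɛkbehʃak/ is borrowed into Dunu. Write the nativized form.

The consonants /h/, /k/, /h/, /k/ cannot be parsed into a legal (C)V syllable (no codas are permitted; onsets are limited to one consonant).
Each unlicensed consonant becomes the onset of a new syllable: /h/ → /hɛ/, /k/ → /kɛ/, /h/ → /he/, /k/ → /ka/.

hɛmɛkɛbeheʃaka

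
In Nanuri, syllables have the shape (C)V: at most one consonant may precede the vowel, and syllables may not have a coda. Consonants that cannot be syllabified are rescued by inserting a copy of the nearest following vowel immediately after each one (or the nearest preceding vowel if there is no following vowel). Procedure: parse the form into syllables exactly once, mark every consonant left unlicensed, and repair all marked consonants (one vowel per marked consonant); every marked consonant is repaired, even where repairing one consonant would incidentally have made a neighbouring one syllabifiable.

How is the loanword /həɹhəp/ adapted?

həɹəhəpə

Under (C)V, the unsyllabifiable consonants are /ɹ/, /p/ (no codas are permitted; onsets are limited to one consonant).
Each unlicensed consonant becomes the onset of a new syllable: /ɹ/ → /ɹə/, /p/ → /pə/.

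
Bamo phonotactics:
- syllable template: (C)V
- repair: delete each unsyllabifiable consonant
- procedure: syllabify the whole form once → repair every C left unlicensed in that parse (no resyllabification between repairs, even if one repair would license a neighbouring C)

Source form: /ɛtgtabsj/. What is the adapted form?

Syllabifying with onset maximization leaves /t/, /g/, /b/, /s/, /j/ stranded (no codas are permitted; onsets are limited to one consonant).
Deleting the stranded consonants removes /t/, /g/, /b/, /s/, /j/.

ɛta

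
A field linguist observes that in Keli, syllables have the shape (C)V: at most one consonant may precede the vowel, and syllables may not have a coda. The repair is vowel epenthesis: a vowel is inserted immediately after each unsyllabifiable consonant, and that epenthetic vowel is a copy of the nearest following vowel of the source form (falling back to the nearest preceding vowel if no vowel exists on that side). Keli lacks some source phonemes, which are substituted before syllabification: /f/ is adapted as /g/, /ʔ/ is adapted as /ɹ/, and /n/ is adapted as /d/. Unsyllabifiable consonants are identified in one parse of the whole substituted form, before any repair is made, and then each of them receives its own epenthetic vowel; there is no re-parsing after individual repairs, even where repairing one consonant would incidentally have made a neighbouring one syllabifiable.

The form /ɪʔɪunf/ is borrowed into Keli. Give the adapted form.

ɪɹɪudugu

Substitution: /ʔ/ → /ɹ/, /n/ → /d/, /f/ → /g/, giving /ɪɹɪudg/.
Under (C)V, the unsyllabifiable consonants are /d/, /g/ (no codas are permitted; onsets are limited to one consonant).
Epenthesis after each stranded consonant: /d/ → /du/, /g/ → /gu/.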